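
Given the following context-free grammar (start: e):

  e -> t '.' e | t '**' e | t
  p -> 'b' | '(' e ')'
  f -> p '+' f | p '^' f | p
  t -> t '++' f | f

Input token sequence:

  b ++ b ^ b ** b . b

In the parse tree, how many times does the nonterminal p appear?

[e [t [t [f [p b]]] ++ [f [p b] ^ [f [p b]]]] ** [e [t [f [p b]]] . [e [t [f [p b]]]]]]

5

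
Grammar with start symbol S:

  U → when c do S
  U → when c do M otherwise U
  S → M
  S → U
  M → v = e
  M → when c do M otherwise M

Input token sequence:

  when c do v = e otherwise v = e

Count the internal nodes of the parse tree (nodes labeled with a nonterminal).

[S [M when c do [M v = e] otherwise [M v = e]]]

4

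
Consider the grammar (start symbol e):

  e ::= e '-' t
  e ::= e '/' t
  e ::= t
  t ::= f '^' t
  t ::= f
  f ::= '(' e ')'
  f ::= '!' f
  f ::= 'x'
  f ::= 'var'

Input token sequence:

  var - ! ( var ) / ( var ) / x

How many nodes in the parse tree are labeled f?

[e [e [e [e [t [f var]]] - [t [f ! [f ( [e [t [f var]]] )]]]] / [t [f ( [e [t [f var]]] )]]] / [t [f x]]]

7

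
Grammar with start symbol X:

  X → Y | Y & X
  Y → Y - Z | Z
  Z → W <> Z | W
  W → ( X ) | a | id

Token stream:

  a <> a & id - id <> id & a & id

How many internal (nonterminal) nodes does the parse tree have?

[X [Y [Z [W a] <> [Z [W a]]]] & [X [Y [Y [Z [W id]]] - [Z [W id] <> [Z [W id]]]] & [X [Y [Z [W a]]] & [X [Y [Z [W id]]]]]]]

23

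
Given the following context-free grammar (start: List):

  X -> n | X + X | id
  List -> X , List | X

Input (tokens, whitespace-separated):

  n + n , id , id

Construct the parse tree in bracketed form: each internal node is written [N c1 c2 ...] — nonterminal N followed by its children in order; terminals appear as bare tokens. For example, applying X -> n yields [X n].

List
X , List
X + X , List
n + X , List
n + n , List
n + n , X , List
n + n , id , List
n + n , id , X
n + n , id , id

[List [X [X n] + [X n]] , [List [X id] , [List [X id]]]]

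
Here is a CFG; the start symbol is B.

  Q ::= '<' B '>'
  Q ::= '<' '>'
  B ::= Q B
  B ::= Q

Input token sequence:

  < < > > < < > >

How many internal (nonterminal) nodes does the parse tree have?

8

[B [Q < [B [Q < >]] >] [B [Q < [B [Q < >]] >]]]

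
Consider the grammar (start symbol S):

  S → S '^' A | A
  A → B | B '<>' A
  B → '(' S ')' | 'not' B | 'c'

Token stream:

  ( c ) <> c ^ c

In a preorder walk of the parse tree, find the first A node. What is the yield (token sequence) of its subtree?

( c ) <> c

[S [S [A [B ( [S [A [B c]]] )] <> [A [B c]]]] ^ [A [B c]]]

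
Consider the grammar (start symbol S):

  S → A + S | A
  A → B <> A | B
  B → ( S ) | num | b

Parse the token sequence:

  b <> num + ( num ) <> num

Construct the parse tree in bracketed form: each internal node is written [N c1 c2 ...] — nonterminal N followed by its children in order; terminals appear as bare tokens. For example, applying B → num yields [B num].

[S [A [B b] <> [A [B num]]] + [S [A [B ( [S [A [B num]]] )] <> [A [B num]]]]]

S
A + S
B <> A + S
b <> A + S
b <> B + S
b <> num + S
b <> num + A
b <> num + B <> A
b <> num + ( S ) <> A
b <> num + ( A ) <> A
b <> num + ( B ) <> A
b <> num + ( num ) <> A
b <> num + ( num ) <> B
b <> num + ( num ) <> num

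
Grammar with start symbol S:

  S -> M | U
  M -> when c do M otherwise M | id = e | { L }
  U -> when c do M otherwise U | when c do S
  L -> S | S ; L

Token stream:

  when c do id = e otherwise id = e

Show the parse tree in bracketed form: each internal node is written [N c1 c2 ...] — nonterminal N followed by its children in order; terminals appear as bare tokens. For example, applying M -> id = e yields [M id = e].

[S [M when c do [M id = e] otherwise [M id = e]]]

S
M
when c do M otherwise M
when c do id = e otherwise M
when c do id = e otherwise id = e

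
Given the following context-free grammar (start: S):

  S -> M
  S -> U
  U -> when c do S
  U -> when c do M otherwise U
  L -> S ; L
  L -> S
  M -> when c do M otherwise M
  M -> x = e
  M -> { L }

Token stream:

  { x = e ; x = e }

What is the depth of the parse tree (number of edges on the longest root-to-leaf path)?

6

[S [M { [L [S [M x = e]] ; [L [S [M x = e]]]] }]]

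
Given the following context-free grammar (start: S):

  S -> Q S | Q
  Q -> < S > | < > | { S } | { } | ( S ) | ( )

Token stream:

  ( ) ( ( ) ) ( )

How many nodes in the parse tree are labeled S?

4

[S [Q ( )] [S [Q ( [S [Q ( )]] )] [S [Q ( )]]]]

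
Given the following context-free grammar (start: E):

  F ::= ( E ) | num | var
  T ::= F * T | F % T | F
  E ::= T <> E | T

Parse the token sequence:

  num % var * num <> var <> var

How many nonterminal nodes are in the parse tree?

13

[E [T [F num] % [T [F var] * [T [F num]]]] <> [E [T [F var]] <> [E [T [F var]]]]]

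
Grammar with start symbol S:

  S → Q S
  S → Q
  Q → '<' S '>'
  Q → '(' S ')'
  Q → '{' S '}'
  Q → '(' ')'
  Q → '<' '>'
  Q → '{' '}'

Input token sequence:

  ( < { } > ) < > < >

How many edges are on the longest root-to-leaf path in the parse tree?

6

[S [Q ( [S [Q < [S [Q { }]] >]] )] [S [Q < >] [S [Q < >]]]]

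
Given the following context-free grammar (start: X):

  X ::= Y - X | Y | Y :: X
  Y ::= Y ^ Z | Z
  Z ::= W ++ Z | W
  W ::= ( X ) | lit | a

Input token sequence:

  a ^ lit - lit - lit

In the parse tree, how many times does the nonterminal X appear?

3

[X [Y [Y [Z [W a]]] ^ [Z [W lit]]] - [X [Y [Z [W lit]]] - [X [Y [Z [W lit]]]]]]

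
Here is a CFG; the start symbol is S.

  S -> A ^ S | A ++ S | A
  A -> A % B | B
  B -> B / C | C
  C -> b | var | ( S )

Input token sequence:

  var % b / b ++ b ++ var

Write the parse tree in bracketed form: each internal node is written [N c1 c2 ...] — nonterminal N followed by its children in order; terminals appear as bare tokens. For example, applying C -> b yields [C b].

[S [A [A [B [C var]]] % [B [B [C b]] / [C b]]] ++ [S [A [B [C b]]] ++ [S [A [B [C var]]]]]]

S
A ++ S
A % B ++ S
B % B ++ S
C % B ++ S
var % B ++ S
var % B / C ++ S
var % C / C ++ S
var % b / C ++ S
var % b / b ++ S
var % b / b ++ A ++ S
var % b / b ++ B ++ S
var % b / b ++ C ++ S
var % b / b ++ b ++ S
var % b / b ++ b ++ A
var % b / b ++ b ++ B
var % b / b ++ b ++ C
var % b / b ++ b ++ var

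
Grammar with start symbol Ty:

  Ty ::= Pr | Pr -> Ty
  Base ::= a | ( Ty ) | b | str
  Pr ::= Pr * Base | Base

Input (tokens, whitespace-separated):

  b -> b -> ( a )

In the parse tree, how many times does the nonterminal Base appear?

[Ty [Pr [Base b]] -> [Ty [Pr [Base b]] -> [Ty [Pr [Base ( [Ty [Pr [Base a]]] )]]]]]

4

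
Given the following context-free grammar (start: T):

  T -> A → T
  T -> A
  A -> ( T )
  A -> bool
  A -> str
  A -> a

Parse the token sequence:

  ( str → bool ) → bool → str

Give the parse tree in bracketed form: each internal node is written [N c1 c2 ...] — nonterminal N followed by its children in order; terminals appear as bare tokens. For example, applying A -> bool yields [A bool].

[T [A ( [T [A str] → [T [A bool]]] )] → [T [A bool] → [T [A str]]]]

T
A → T
( T ) → T
( A → T ) → T
( str → T ) → T
( str → A ) → T
( str → bool ) → T
( str → bool ) → A → T
( str → bool ) → bool → T
( str → bool ) → bool → A
( str → bool ) → bool → str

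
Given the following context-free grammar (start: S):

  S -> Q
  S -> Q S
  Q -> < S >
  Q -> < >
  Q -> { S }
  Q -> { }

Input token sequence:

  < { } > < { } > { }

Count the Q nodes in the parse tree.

[S [Q < [S [Q { }]] >] [S [Q < [S [Q { }]] >] [S [Q { }]]]]

5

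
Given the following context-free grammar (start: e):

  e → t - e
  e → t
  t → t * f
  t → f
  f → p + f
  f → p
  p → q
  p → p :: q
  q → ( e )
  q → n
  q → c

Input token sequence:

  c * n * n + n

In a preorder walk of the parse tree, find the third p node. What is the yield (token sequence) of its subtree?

[e [t [t [t [f [p [q c]]]] * [f [p [q n]]]] * [f [p [q n]] + [f [p [q n]]]]]]

n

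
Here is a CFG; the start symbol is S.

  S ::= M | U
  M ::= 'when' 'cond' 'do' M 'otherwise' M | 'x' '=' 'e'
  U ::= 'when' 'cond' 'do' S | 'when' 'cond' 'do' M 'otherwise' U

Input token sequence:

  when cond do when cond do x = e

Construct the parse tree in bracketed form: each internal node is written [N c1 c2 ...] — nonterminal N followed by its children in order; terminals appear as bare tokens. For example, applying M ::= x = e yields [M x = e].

[S [U when cond do [S [U when cond do [S [M x = e]]]]]]

S
U
when cond do S
when cond do U
when cond do when cond do S
when cond do when cond do M
when cond do when cond do x = e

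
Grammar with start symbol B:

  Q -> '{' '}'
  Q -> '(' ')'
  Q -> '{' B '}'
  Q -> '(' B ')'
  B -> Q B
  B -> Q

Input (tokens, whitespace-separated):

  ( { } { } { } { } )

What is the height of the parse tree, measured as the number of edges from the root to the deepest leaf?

7

[B [Q ( [B [Q { }] [B [Q { }] [B [Q { }] [B [Q { }]]]]] )]]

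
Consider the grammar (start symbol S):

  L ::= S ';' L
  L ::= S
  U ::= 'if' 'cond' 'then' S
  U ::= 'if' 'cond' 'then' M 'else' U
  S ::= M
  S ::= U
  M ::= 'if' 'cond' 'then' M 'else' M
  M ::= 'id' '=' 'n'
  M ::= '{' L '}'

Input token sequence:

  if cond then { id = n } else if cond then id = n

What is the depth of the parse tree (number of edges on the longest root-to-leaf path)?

[S [U if cond then [M { [L [S [M id = n]]] }] else [U if cond then [S [M id = n]]]]]

6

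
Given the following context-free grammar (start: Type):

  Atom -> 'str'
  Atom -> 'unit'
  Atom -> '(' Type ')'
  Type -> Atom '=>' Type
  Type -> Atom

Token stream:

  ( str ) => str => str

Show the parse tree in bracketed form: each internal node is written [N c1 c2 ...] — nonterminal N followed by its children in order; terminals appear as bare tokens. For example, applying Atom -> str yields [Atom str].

[Type [Atom ( [Type [Atom str]] )] => [Type [Atom str] => [Type [Atom str]]]]

Type
Atom => Type
( Type ) => Type
( Atom ) => Type
( str ) => Type
( str ) => Atom => Type
( str ) => str => Type
( str ) => str => Atom
( str ) => str => str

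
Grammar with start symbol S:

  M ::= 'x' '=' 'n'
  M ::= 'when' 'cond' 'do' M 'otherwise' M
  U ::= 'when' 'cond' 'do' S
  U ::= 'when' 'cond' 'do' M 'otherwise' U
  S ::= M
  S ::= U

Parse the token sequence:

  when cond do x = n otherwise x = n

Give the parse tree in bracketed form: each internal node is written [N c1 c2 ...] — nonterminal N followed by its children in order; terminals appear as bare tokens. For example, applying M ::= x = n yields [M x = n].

[S [M when cond do [M x = n] otherwise [M x = n]]]

S
M
when cond do M otherwise M
when cond do x = n otherwise M
when cond do x = n otherwise x = n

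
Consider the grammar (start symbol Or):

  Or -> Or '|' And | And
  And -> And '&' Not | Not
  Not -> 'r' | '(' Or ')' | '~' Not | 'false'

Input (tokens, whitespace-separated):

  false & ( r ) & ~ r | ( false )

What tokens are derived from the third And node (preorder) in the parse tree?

[Or [Or [And [And [And [Not false]] & [Not ( [Or [And [Not r]]] )]] & [Not ~ [Not r]]]] | [And [Not ( [Or [And [Not false]]] )]]]

false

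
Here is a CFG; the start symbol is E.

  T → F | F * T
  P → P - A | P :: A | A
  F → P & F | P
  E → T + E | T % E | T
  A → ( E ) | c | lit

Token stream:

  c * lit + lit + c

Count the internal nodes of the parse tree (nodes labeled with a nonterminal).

19

[E [T [F [P [A c]]] * [T [F [P [A lit]]]]] + [E [T [F [P [A lit]]]] + [E [T [F [P [A c]]]]]]]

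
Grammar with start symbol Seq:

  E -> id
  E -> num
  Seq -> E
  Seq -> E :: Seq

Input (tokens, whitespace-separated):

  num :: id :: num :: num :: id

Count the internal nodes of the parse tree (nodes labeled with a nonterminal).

10

[Seq [E num] :: [Seq [E id] :: [Seq [E num] :: [Seq [E num] :: [Seq [E id]]]]]]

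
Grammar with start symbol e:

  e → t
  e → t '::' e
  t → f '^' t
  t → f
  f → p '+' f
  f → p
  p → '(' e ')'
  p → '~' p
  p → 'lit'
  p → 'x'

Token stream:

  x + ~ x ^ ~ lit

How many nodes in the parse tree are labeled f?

[e [t [f [p x] + [f [p ~ [p x]]]] ^ [t [f [p ~ [p lit]]]]]]

3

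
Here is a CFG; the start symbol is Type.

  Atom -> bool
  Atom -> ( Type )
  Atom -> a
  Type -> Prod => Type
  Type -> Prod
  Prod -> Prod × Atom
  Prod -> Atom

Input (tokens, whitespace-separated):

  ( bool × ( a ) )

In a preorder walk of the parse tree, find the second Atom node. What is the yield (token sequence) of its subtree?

[Type [Prod [Atom ( [Type [Prod [Prod [Atom bool]] × [Atom ( [Type [Prod [Atom a]]] )]]] )]]]

bool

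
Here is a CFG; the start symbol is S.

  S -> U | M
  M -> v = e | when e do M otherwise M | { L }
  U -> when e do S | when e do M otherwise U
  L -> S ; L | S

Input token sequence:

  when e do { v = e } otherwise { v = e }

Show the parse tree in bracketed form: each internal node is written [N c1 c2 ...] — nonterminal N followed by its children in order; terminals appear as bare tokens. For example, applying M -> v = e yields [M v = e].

S
M
when e do M otherwise M
when e do { L } otherwise M
when e do { S } otherwise M
when e do { M } otherwise M
when e do { v = e } otherwise M
when e do { v = e } otherwise { L }
when e do { v = e } otherwise { S }
when e do { v = e } otherwise { M }
when e do { v = e } otherwise { v = e }

[S [M when e do [M { [L [S [M v = e]]] }] otherwise [M { [L [S [M v = e]]] }]]]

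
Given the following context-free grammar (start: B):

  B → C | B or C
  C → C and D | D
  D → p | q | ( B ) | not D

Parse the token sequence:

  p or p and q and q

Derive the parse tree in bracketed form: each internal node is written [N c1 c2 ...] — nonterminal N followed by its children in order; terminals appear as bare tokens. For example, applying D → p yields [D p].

B
B or C
C or C
D or C
p or C
p or C and D
p or C and D and D
p or D and D and D
p or p and D and D
p or p and q and D
p or p and q and q

[B [B [C [D p]]] or [C [C [C [D p]] and [D q]] and [D q]]]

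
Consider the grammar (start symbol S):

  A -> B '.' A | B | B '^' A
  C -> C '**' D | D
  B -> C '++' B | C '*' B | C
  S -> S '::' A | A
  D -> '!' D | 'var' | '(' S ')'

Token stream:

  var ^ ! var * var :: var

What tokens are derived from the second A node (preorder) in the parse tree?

[S [S [A [B [C [D var]]] ^ [A [B [C [D ! [D var]]] * [B [C [D var]]]]]]] :: [A [B [C [D var]]]]]

! var * var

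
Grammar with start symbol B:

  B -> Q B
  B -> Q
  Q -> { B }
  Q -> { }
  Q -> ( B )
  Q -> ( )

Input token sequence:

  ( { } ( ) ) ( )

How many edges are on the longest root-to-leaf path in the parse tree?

5

[B [Q ( [B [Q { }] [B [Q ( )]]] )] [B [Q ( )]]]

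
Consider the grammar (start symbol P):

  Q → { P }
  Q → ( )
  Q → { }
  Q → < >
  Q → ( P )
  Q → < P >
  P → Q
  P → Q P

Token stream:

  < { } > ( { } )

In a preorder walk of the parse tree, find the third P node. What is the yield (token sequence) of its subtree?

[P [Q < [P [Q { }]] >] [P [Q ( [P [Q { }]] )]]]

( { } )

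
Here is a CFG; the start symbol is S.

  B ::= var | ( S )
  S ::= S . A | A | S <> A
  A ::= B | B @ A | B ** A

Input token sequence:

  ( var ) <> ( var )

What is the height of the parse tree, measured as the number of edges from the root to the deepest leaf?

7

[S [S [A [B ( [S [A [B var]]] )]]] <> [A [B ( [S [A [B var]]] )]]]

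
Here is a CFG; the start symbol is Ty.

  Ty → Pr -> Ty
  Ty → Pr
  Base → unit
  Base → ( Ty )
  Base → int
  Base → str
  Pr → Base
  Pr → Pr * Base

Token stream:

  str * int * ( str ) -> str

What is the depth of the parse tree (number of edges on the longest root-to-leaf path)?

[Ty [Pr [Pr [Pr [Base str]] * [Base int]] * [Base ( [Ty [Pr [Base str]]] )]] -> [Ty [Pr [Base str]]]]

6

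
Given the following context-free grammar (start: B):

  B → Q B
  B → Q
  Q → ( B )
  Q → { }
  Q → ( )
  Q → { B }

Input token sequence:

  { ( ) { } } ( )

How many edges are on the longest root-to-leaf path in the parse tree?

[B [Q { [B [Q ( )] [B [Q { }]]] }] [B [Q ( )]]]

5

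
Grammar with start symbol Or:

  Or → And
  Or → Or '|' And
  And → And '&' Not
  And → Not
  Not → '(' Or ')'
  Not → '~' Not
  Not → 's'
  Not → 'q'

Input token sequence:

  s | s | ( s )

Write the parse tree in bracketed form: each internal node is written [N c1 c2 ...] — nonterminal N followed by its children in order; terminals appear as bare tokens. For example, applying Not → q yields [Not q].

[Or [Or [Or [And [Not s]]] | [And [Not s]]] | [And [Not ( [Or [And [Not s]]] )]]]

Or
Or | And
Or | And | And
And | And | And
Not | And | And
s | And | And
s | Not | And
s | s | And
s | s | Not
s | s | ( Or )
s | s | ( And )
s | s | ( Not )
s | s | ( s )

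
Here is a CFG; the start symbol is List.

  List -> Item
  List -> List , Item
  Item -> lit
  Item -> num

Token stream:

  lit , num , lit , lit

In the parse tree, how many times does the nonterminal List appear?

4

[List [List [List [List [Item lit]] , [Item num]] , [Item lit]] , [Item lit]]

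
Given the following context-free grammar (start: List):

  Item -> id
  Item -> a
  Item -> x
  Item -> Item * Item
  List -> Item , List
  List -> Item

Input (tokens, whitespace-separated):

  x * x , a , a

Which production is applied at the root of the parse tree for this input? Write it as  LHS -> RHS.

[List [Item [Item x] * [Item x]] , [List [Item a] , [List [Item a]]]]

List -> Item , List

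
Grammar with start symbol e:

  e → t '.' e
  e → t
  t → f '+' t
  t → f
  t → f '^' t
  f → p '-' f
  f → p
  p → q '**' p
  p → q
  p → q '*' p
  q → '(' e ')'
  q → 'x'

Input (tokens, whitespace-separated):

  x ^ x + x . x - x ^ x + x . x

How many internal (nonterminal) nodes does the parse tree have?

34

[e [t [f [p [q x]]] ^ [t [f [p [q x]]] + [t [f [p [q x]]]]]] . [e [t [f [p [q x]] - [f [p [q x]]]] ^ [t [f [p [q x]]] + [t [f [p [q x]]]]]] . [e [t [f [p [q x]]]]]]]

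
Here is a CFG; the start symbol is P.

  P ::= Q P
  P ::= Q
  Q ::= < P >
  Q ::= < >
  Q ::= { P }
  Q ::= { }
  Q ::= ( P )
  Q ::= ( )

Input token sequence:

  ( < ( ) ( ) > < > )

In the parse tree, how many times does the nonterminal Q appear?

5

[P [Q ( [P [Q < [P [Q ( )] [P [Q ( )]]] >] [P [Q < >]]] )]]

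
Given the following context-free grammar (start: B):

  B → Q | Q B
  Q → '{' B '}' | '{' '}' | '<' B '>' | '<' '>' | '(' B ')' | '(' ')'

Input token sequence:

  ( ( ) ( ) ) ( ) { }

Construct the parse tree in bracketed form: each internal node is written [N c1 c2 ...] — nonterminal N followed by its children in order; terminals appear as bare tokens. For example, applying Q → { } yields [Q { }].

[B [Q ( [B [Q ( )] [B [Q ( )]]] )] [B [Q ( )] [B [Q { }]]]]

B
Q B
( B ) B
( Q B ) B
( ( ) B ) B
( ( ) Q ) B
( ( ) ( ) ) B
( ( ) ( ) ) Q B
( ( ) ( ) ) ( ) B
( ( ) ( ) ) ( ) Q
( ( ) ( ) ) ( ) { }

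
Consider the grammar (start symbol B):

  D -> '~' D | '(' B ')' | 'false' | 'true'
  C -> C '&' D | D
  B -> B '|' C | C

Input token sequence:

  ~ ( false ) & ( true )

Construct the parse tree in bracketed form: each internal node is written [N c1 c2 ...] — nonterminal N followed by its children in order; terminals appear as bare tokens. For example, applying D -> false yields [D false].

B
C
C & D
D & D
~ D & D
~ ( B ) & D
~ ( C ) & D
~ ( D ) & D
~ ( false ) & D
~ ( false ) & ( B )
~ ( false ) & ( C )
~ ( false ) & ( D )
~ ( false ) & ( true )

[B [C [C [D ~ [D ( [B [C [D false]]] )]]] & [D ( [B [C [D true]]] )]]]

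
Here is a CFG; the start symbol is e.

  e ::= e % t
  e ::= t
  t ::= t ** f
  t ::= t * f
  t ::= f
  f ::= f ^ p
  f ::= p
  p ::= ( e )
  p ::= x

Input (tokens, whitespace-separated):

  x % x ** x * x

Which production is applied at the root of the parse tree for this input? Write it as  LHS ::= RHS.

e ::= e % t

[e [e [t [f [p x]]]] % [t [t [t [f [p x]]] ** [f [p x]]] * [f [p x]]]]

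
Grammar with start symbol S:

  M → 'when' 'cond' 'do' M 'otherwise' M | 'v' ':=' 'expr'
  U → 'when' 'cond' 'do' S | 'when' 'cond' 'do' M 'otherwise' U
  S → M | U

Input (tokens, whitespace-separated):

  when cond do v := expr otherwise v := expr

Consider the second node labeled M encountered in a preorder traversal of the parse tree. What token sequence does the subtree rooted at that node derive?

v := expr

[S [M when cond do [M v := expr] otherwise [M v := expr]]]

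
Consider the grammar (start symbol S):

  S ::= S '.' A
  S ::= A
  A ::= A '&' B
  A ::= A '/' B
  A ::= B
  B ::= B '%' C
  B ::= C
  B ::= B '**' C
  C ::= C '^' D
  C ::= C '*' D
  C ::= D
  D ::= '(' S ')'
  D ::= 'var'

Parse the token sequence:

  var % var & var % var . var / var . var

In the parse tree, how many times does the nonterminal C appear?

7

[S [S [S [A [A [B [B [C [D var]]] % [C [D var]]]] & [B [B [C [D var]]] % [C [D var]]]]] . [A [A [B [C [D var]]]] / [B [C [D var]]]]] . [A [B [C [D var]]]]]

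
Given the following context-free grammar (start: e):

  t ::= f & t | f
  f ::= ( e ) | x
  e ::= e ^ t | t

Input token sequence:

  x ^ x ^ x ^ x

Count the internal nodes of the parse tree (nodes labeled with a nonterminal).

12

[e [e [e [e [t [f x]]] ^ [t [f x]]] ^ [t [f x]]] ^ [t [f x]]]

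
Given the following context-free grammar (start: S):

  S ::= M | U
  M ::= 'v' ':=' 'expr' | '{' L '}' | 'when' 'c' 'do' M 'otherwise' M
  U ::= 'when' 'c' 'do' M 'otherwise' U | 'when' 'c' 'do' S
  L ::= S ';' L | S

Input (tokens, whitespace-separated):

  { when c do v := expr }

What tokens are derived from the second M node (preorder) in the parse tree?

v := expr

[S [M { [L [S [U when c do [S [M v := expr]]]]] }]]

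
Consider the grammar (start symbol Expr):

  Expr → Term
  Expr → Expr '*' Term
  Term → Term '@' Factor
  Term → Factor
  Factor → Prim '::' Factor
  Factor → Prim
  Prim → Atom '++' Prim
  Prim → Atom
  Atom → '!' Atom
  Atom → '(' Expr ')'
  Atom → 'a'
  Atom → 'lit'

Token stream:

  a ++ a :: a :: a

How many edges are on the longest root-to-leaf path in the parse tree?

[Expr [Term [Factor [Prim [Atom a] ++ [Prim [Atom a]]] :: [Factor [Prim [Atom a]] :: [Factor [Prim [Atom a]]]]]]]

7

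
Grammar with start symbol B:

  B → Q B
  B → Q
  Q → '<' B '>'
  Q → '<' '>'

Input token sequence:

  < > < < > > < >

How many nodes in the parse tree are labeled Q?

[B [Q < >] [B [Q < [B [Q < >]] >] [B [Q < >]]]]

4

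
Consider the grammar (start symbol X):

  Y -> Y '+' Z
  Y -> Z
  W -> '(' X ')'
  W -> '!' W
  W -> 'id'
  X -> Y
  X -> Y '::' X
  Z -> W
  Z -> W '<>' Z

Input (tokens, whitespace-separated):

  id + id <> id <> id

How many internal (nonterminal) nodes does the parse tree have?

[X [Y [Y [Z [W id]]] + [Z [W id] <> [Z [W id] <> [Z [W id]]]]]]

11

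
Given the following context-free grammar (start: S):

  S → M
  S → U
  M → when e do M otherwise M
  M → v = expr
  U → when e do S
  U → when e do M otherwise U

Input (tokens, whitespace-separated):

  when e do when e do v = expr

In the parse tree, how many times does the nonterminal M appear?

[S [U when e do [S [U when e do [S [M v = expr]]]]]]

1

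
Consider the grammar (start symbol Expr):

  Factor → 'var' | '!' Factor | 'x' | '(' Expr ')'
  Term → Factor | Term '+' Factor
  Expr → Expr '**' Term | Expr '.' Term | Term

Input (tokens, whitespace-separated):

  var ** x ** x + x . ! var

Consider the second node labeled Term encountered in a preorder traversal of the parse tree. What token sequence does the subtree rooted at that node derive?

[Expr [Expr [Expr [Expr [Term [Factor var]]] ** [Term [Factor x]]] ** [Term [Term [Factor x]] + [Factor x]]] . [Term [Factor ! [Factor var]]]]

x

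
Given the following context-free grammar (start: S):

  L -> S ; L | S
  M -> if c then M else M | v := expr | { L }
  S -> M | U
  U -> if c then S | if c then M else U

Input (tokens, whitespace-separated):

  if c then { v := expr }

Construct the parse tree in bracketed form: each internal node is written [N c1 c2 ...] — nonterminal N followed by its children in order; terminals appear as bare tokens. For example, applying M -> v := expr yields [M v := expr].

S
U
if c then S
if c then M
if c then { L }
if c then { S }
if c then { M }
if c then { v := expr }

[S [U if c then [S [M { [L [S [M v := expr]]] }]]]]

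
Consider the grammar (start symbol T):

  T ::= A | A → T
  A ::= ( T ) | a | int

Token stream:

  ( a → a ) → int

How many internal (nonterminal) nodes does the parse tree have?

[T [A ( [T [A a] → [T [A a]]] )] → [T [A int]]]

8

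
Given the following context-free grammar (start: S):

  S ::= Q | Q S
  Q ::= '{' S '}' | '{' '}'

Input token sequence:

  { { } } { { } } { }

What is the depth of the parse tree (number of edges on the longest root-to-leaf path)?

[S [Q { [S [Q { }]] }] [S [Q { [S [Q { }]] }] [S [Q { }]]]]

5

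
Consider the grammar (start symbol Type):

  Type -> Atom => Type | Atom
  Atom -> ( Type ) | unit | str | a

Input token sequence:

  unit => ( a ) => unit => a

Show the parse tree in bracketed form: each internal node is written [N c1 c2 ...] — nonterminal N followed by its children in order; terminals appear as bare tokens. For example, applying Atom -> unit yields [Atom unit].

[Type [Atom unit] => [Type [Atom ( [Type [Atom a]] )] => [Type [Atom unit] => [Type [Atom a]]]]]

Type
Atom => Type
unit => Type
unit => Atom => Type
unit => ( Type ) => Type
unit => ( Atom ) => Type
unit => ( a ) => Type
unit => ( a ) => Atom => Type
unit => ( a ) => unit => Type
unit => ( a ) => unit => Atom
unit => ( a ) => unit => a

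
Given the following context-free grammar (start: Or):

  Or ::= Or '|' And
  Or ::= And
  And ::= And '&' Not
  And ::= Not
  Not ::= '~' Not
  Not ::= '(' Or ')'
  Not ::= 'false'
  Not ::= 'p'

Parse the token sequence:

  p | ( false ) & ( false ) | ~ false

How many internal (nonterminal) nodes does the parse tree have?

18

[Or [Or [Or [And [Not p]]] | [And [And [Not ( [Or [And [Not false]]] )]] & [Not ( [Or [And [Not false]]] )]]] | [And [Not ~ [Not false]]]]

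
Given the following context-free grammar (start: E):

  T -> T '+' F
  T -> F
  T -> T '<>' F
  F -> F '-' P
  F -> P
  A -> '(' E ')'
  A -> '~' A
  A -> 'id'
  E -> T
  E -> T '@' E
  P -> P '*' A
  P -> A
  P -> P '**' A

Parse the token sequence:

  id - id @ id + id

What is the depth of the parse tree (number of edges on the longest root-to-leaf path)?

[E [T [F [F [P [A id]]] - [P [A id]]]] @ [E [T [T [F [P [A id]]]] + [F [P [A id]]]]]]

7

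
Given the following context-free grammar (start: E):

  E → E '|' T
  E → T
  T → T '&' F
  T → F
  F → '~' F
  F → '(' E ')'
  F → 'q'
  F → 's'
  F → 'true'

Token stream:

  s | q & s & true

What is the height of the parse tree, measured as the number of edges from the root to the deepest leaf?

5

[E [E [T [F s]]] | [T [T [T [F q]] & [F s]] & [F true]]]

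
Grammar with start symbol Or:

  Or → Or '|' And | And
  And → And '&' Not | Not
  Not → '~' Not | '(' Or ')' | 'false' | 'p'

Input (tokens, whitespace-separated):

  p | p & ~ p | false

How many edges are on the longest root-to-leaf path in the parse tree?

5

[Or [Or [Or [And [Not p]]] | [And [And [Not p]] & [Not ~ [Not p]]]] | [And [Not false]]]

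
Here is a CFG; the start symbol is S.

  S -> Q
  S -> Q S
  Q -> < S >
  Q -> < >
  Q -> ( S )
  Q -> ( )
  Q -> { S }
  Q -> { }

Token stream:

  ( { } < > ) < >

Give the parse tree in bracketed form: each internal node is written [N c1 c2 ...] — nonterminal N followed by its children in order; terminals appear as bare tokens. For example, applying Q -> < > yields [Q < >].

S
Q S
( S ) S
( Q S ) S
( { } S ) S
( { } Q ) S
( { } < > ) S
( { } < > ) Q
( { } < > ) < >

[S [Q ( [S [Q { }] [S [Q < >]]] )] [S [Q < >]]]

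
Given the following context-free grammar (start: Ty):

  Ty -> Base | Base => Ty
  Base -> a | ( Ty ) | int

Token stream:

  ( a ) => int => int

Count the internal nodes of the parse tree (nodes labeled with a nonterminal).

8

[Ty [Base ( [Ty [Base a]] )] => [Ty [Base int] => [Ty [Base int]]]]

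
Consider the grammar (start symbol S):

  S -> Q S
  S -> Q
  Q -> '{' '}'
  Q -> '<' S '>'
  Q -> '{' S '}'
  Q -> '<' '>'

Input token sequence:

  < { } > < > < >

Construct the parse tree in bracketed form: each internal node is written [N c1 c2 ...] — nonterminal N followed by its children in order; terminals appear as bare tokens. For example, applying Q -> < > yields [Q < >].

[S [Q < [S [Q { }]] >] [S [Q < >] [S [Q < >]]]]

S
Q S
< S > S
< Q > S
< { } > S
< { } > Q S
< { } > < > S
< { } > < > Q
< { } > < > < >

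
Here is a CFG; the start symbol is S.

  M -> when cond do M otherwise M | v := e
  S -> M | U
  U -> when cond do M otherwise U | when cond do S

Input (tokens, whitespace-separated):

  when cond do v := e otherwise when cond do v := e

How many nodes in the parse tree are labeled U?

2

[S [U when cond do [M v := e] otherwise [U when cond do [S [M v := e]]]]]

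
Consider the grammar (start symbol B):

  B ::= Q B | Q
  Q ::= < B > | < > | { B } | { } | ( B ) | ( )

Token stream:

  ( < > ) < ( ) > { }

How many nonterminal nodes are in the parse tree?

[B [Q ( [B [Q < >]] )] [B [Q < [B [Q ( )]] >] [B [Q { }]]]]

10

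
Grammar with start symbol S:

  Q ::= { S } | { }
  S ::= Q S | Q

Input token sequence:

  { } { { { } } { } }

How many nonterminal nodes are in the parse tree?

[S [Q { }] [S [Q { [S [Q { [S [Q { }]] }] [S [Q { }]]] }]]]

10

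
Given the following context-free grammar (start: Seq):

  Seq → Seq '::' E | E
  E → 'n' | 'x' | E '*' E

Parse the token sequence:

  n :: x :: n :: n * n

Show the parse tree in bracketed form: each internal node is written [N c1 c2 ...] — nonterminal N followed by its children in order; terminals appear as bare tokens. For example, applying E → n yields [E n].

[Seq [Seq [Seq [Seq [E n]] :: [E x]] :: [E n]] :: [E [E n] * [E n]]]

Seq
Seq :: E
Seq :: E :: E
Seq :: E :: E :: E
E :: E :: E :: E
n :: E :: E :: E
n :: x :: E :: E
n :: x :: n :: E
n :: x :: n :: E * E
n :: x :: n :: n * E
n :: x :: n :: n * n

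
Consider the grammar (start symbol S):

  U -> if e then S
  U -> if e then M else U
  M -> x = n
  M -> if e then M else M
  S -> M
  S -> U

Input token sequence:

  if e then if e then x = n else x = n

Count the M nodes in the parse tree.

[S [U if e then [S [M if e then [M x = n] else [M x = n]]]]]

3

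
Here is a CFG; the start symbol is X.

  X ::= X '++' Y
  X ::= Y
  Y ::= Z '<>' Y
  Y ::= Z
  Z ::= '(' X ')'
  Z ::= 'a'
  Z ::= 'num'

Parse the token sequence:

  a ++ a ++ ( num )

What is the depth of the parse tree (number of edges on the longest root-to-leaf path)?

6

[X [X [X [Y [Z a]]] ++ [Y [Z a]]] ++ [Y [Z ( [X [Y [Z num]]] )]]]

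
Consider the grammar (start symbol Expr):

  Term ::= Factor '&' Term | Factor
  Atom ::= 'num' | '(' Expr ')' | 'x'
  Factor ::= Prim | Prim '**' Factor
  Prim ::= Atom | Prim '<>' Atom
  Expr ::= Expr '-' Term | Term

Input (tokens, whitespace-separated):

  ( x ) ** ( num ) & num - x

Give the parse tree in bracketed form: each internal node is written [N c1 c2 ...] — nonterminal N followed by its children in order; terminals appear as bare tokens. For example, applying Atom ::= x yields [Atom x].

[Expr [Expr [Term [Factor [Prim [Atom ( [Expr [Term [Factor [Prim [Atom x]]]]] )]] ** [Factor [Prim [Atom ( [Expr [Term [Factor [Prim [Atom num]]]]] )]]]] & [Term [Factor [Prim [Atom num]]]]]] - [Term [Factor [Prim [Atom x]]]]]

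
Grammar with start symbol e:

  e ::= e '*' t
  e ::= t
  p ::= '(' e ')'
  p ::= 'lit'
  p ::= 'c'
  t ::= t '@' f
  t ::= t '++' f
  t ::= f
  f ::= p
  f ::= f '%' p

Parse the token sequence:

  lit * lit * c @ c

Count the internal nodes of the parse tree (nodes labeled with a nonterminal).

15

[e [e [e [t [f [p lit]]]] * [t [f [p lit]]]] * [t [t [f [p c]]] @ [f [p c]]]]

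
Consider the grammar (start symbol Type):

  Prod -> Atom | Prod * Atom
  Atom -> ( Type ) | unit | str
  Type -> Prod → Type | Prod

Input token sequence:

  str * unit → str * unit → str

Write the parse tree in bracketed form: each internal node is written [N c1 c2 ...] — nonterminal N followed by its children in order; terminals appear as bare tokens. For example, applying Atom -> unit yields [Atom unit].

Type
Prod → Type
Prod * Atom → Type
Atom * Atom → Type
str * Atom → Type
str * unit → Type
str * unit → Prod → Type
str * unit → Prod * Atom → Type
str * unit → Atom * Atom → Type
str * unit → str * Atom → Type
str * unit → str * unit → Type
str * unit → str * unit → Prod
str * unit → str * unit → Atom
str * unit → str * unit → str

[Type [Prod [Prod [Atom str]] * [Atom unit]] → [Type [Prod [Prod [Atom str]] * [Atom unit]] → [Type [Prod [Atom str]]]]]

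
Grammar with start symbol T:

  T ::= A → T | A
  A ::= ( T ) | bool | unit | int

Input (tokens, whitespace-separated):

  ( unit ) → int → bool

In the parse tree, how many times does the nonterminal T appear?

[T [A ( [T [A unit]] )] → [T [A int] → [T [A bool]]]]

4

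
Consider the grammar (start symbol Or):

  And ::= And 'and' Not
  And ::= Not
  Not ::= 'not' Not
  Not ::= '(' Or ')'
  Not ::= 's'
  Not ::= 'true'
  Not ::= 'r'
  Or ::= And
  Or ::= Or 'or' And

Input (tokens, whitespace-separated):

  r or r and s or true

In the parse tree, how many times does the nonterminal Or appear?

3

[Or [Or [Or [And [Not r]]] or [And [And [Not r]] and [Not s]]] or [And [Not true]]]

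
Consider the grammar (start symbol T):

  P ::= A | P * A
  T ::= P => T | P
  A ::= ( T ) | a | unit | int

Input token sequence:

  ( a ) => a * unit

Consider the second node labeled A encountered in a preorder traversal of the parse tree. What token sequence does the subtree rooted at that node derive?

[T [P [A ( [T [P [A a]]] )]] => [T [P [P [A a]] * [A unit]]]]

a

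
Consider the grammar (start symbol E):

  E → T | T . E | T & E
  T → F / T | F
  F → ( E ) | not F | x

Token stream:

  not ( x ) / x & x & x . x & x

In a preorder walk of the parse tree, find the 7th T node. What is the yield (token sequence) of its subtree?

x

[E [T [F not [F ( [E [T [F x]]] )]] / [T [F x]]] & [E [T [F x]] & [E [T [F x]] . [E [T [F x]] & [E [T [F x]]]]]]]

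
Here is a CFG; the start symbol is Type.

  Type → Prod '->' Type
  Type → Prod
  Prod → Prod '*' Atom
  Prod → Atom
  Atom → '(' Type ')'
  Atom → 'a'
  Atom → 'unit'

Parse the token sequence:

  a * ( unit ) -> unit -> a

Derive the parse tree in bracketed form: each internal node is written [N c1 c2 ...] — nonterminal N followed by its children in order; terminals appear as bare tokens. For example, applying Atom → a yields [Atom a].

[Type [Prod [Prod [Atom a]] * [Atom ( [Type [Prod [Atom unit]]] )]] -> [Type [Prod [Atom unit]] -> [Type [Prod [Atom a]]]]]

Type
Prod -> Type
Prod * Atom -> Type
Atom * Atom -> Type
a * Atom -> Type
a * ( Type ) -> Type
a * ( Prod ) -> Type
a * ( Atom ) -> Type
a * ( unit ) -> Type
a * ( unit ) -> Prod -> Type
a * ( unit ) -> Atom -> Type
a * ( unit ) -> unit -> Type
a * ( unit ) -> unit -> Prod
a * ( unit ) -> unit -> Atom
a * ( unit ) -> unit -> a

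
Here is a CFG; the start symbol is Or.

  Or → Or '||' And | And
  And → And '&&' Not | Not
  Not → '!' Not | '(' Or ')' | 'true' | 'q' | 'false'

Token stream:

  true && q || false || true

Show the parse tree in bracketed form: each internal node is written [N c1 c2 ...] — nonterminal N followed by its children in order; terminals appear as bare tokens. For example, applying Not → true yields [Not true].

Or
Or || And
Or || And || And
And || And || And
And && Not || And || And
Not && Not || And || And
true && Not || And || And
true && q || And || And
true && q || Not || And
true && q || false || And
true && q || false || Not
true && q || false || true

[Or [Or [Or [And [And [Not true]] && [Not q]]] || [And [Not false]]] || [And [Not true]]]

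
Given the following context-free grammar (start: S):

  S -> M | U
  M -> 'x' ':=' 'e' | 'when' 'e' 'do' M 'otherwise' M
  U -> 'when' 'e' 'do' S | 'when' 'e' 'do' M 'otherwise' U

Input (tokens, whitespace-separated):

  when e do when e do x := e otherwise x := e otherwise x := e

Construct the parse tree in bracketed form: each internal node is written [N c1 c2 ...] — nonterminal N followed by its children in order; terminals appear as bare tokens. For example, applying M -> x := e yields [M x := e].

S
M
when e do M otherwise M
when e do when e do M otherwise M otherwise M
when e do when e do x := e otherwise M otherwise M
when e do when e do x := e otherwise x := e otherwise M
when e do when e do x := e otherwise x := e otherwise x := e

[S [M when e do [M when e do [M x := e] otherwise [M x := e]] otherwise [M x := e]]]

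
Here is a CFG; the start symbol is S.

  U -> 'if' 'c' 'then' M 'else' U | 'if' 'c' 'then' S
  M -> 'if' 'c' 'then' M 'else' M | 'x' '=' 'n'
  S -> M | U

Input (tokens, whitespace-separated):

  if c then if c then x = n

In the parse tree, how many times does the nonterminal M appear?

[S [U if c then [S [U if c then [S [M x = n]]]]]]

1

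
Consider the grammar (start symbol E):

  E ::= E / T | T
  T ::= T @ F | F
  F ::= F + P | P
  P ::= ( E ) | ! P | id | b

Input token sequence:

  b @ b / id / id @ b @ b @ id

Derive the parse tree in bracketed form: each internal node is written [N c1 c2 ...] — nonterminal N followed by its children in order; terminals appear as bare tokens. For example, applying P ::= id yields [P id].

[E [E [E [T [T [F [P b]]] @ [F [P b]]]] / [T [F [P id]]]] / [T [T [T [T [F [P id]]] @ [F [P b]]] @ [F [P b]]] @ [F [P id]]]]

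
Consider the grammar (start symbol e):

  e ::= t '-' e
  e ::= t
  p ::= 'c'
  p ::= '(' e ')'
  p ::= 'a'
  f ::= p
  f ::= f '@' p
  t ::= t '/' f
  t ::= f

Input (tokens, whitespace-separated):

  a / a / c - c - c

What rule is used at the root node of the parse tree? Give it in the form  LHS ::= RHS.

[e [t [t [t [f [p a]]] / [f [p a]]] / [f [p c]]] - [e [t [f [p c]]] - [e [t [f [p c]]]]]]

e ::= t '-' e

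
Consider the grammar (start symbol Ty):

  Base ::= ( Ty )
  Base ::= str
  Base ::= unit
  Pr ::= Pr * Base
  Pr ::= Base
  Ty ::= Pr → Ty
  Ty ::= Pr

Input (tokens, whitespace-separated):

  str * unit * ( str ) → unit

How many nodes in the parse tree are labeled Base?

5

[Ty [Pr [Pr [Pr [Base str]] * [Base unit]] * [Base ( [Ty [Pr [Base str]]] )]] → [Ty [Pr [Base unit]]]]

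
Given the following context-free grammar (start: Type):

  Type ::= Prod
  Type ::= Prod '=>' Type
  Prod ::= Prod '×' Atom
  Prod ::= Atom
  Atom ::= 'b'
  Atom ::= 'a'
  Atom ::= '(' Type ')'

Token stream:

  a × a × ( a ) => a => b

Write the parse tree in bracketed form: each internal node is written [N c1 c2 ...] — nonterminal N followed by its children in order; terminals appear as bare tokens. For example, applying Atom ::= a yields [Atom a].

Type
Prod => Type
Prod × Atom => Type
Prod × Atom × Atom => Type
Atom × Atom × Atom => Type
a × Atom × Atom => Type
a × a × Atom => Type
a × a × ( Type ) => Type
a × a × ( Prod ) => Type
a × a × ( Atom ) => Type
a × a × ( a ) => Type
a × a × ( a ) => Prod => Type
a × a × ( a ) => Atom => Type
a × a × ( a ) => a => Type
a × a × ( a ) => a => Prod
a × a × ( a ) => a => Atom
a × a × ( a ) => a => b

[Type [Prod [Prod [Prod [Atom a]] × [Atom a]] × [Atom ( [Type [Prod [Atom a]]] )]] => [Type [Prod [Atom a]] => [Type [Prod [Atom b]]]]]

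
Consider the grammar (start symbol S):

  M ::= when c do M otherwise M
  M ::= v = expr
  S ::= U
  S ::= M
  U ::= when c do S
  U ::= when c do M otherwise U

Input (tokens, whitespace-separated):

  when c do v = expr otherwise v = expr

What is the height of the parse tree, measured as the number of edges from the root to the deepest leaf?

[S [M when c do [M v = expr] otherwise [M v = expr]]]

3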